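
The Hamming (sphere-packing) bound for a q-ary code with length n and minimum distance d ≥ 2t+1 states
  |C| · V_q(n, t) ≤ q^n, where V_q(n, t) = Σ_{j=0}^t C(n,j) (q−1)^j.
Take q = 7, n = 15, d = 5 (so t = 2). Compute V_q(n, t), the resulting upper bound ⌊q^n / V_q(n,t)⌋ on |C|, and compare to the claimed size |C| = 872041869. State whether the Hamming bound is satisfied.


V_q(n, t) = 3871, q^n = 4747561509943, Hamming bound = 1226443169, |C| = 872041869 ≤ bound (satisfied).

Step 1: Compute V_q(n, t) = Σ_{j=0}^2 C(n, j) (q−1)^j.
  j = 0: C(15,0)·(6)^0 = 1·1 = 1.
  j = 1: C(15,1)·(6)^1 = 15·6 = 90.
  j = 2: C(15,2)·(6)^2 = 105·36 = 3780.
  V_q(n, t) = 1 + 90 + 3780 = 3871.
Step 2: q^n = 7^15 = 4747561509943.
Step 3: Hamming bound ⌊q^n / V_q(n,t)⌋ = ⌊4747561509943/3871⌋ = 1226443169.
Step 4: Compare |C| = 872041869 to 1226443169: satisfied.
The claimed |C| lies below the Hamming bound.


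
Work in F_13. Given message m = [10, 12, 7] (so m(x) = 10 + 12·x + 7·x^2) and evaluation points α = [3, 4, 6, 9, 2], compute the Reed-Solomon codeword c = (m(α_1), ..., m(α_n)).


c = [5, 1, 9, 9, 10]

Message polynomial: m(x) = 10 + 12·x + 7·x^2 (mod 13).
For each evaluation point α_i, compute m(α_i) mod 13:
  α_1 = 3: Horner steps 7 → 7 → 5, so m(3) = 5.
  α_2 = 4: Horner steps 7 → 1 → 1, so m(4) = 1.
  α_3 = 6: Horner steps 7 → 2 → 9, so m(6) = 9.
  α_4 = 9: Horner steps 7 → 10 → 9, so m(9) = 9.
  α_5 = 2: Horner steps 7 → 0 → 10, so m(2) = 10.
Codeword c = [5, 1, 9, 9, 10] ∈ F_13^5.


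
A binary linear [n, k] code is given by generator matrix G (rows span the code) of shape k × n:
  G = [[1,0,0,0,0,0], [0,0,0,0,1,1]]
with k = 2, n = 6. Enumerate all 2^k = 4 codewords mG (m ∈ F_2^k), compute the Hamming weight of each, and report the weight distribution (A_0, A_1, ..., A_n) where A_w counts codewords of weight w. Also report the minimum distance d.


Weight distribution: A_0 = 1, A_1 = 1, A_2 = 1, A_3 = 1. Minimum distance d = 1.

Enumerate all 2^2 = 4 messages m ∈ F_2^2.
For each, compute codeword c = mG in F_2^6, then tally its weight.
  m = 00 → c = 000000, weight = 0.
  m = 10 → c = 100000, weight = 1.
  m = 01 → c = 000011, weight = 2.
  m = 11 → c = 100011, weight = 3.
Tally weights:
  weight 0: 1 codewords.
  weight 1: 1 codewords.
  weight 2: 1 codewords.
  weight 3: 1 codewords.
Minimum distance d = smallest w > 0 with A_w > 0 = 1.
Sanity: Σ A_w = 4 = 2^2 = 4 ✓.


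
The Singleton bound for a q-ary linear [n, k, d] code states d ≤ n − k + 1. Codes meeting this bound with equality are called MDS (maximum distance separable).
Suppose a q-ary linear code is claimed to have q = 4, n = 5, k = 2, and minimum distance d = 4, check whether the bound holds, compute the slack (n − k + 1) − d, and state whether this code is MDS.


Singleton RHS = n − k + 1 = 4, slack = 0, bound satisfied, MDS.

Singleton bound: d ≤ n − k + 1.
Here n = 5, k = 2, so n − k + 1 = 4.
Given d = 4, check d ≤ 4: YES.
Slack = (n − k + 1) − d = 0.
The code is MDS (slack = 0).
Description: the claimed parameters are [5, 2, 4]_4; such a code would be MDS (meets Singleton bound).


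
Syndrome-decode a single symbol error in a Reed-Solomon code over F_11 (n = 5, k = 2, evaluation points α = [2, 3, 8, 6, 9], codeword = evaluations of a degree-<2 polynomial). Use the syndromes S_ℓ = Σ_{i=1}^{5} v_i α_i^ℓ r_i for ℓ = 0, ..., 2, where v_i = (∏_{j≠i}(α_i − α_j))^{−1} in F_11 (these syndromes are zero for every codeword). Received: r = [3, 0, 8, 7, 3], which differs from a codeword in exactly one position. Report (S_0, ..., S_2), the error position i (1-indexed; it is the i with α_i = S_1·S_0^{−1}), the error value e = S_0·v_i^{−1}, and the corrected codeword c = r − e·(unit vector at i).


S = (3, 6, 1), error at position 1, error magnitude e = 9, c = [5, 0, 8, 7, 3].

Step 1: column multipliers v_i = (∏_{j≠i}(α_i − α_j))^{−1} mod 11.
  i = 1 (α = 2): (2−3)(2−8)(2−6)(2−9) = (−1)·(−6)·(−4)·(−7) = 168 ≡ 3, so v_1 = 3^{−1} = 4 (mod 11).
  i = 2 (α = 3): (3−2)(3−8)(3−6)(3−9) = 1·(−5)·(−3)·(−6) = −90 ≡ 9, so v_2 = 9^{−1} = 5 (mod 11).
  i = 3 (α = 8): (8−2)(8−3)(8−6)(8−9) = 6·5·2·(−1) = −60 ≡ 6, so v_3 = 6^{−1} = 2 (mod 11).
  i = 4 (α = 6): (6−2)(6−3)(6−8)(6−9) = 4·3·(−2)·(−3) = 72 ≡ 6, so v_4 = 6^{−1} = 2 (mod 11).
  i = 5 (α = 9): (9−2)(9−3)(9−8)(9−6) = 7·6·1·3 = 126 ≡ 5, so v_5 = 5^{−1} = 9 (mod 11).
  v = [4, 5, 2, 2, 9].
Step 2: syndromes of r = [3, 0, 8, 7, 3] (all sums mod 11).
  S_0 = Σ v_i r_i = 4·3 + 5·0 + 2·8 + 2·7 + 9·3 = 69 ≡ 3.
  S_1 = Σ v_i α_i r_i = 4·2·3 + 5·3·0 + 2·8·8 + 2·6·7 + 9·9·3 = 479 ≡ 6.
  α_i^2 mod 11 = [4, 9, 9, 3, 4].
  S_2 = Σ v_i α_i^2 r_i = 4·4·3 + 5·9·0 + 2·9·8 + 2·3·7 + 9·4·3 = 342 ≡ 1.
  S = (3, 6, 1) ≠ 0, so r is not a codeword (an error is present).
Step 3: locate the error. For a single error e at position i, S_ℓ = v_i·e·α_i^ℓ, so α_err = S_1/S_0.
  S_0^{−1} = 3^{−1} = 4 (mod 11), so α_err = 6·4 = 24 ≡ 2 = α_1. Error position i = 1.
  Consistency check: S_2/S_1 = 1·2 = 2 ≡ 2 = α_err ✓ (single-error assumption holds).
Step 4: error magnitude e = S_0/v_1 = S_0·∏_{j≠1}(α_1 − α_j) = 3·3 = 9 ≡ 9 (mod 11).
Step 5: correct position 1: c_1 = r_1 − e = 3 − 9 ≡ 5 (mod 11). Hence c = [5, 0, 8, 7, 3].
  Check: interpolating c through the α_i gives m(x) = 4 + 6·x (degree < 2) with m(α_i) = c_i for every i, so c is indeed a codeword.


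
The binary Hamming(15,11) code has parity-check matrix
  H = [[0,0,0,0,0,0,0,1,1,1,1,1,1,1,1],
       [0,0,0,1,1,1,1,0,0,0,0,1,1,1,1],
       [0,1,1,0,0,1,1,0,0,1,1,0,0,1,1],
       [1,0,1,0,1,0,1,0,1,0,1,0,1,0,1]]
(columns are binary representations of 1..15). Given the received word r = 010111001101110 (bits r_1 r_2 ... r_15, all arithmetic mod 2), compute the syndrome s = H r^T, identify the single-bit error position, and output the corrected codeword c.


s = (1, 0, 0, 1)^T, error position = 9, corrected codeword c = 010111000101110

Compute s = H r^T mod 2 one row at a time:
  s_1 = 0 + 1 + 1 + 0 + 1 + 1 + 1 + 0 = 5 ≡ 1 (mod 2).
  s_2 = 1 + 1 + 1 + 0 + 1 + 1 + 1 + 0 = 6 ≡ 0 (mod 2).
  s_3 = 1 + 0 + 1 + 0 + 1 + 0 + 1 + 0 = 4 ≡ 0 (mod 2).
  s_4 = 0 + 0 + 1 + 0 + 1 + 0 + 1 + 0 = 3 ≡ 1 (mod 2).
s = (1, 0, 0, 1)^T — this equals column 9 of H (binary 1001), so error is at position 9.
Correct: flip bit 9 of r = 010111001101110 to get c = 010111000101110.


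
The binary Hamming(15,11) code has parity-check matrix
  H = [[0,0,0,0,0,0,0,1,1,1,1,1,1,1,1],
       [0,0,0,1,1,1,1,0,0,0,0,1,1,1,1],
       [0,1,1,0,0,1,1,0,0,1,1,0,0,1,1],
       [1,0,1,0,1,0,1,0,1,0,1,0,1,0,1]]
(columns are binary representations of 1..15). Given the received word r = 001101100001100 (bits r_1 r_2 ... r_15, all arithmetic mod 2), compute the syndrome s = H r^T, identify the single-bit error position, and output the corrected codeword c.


s = (0, 1, 1, 1)^T, error position = 7, corrected codeword c = 001101000001100

Compute s = H r^T mod 2 one row at a time:
  s_1 = 0 + 0 + 0 + 0 + 1 + 1 + 0 + 0 = 2 ≡ 0 (mod 2).
  s_2 = 1 + 0 + 1 + 1 + 1 + 1 + 0 + 0 = 5 ≡ 1 (mod 2).
  s_3 = 0 + 1 + 1 + 1 + 0 + 0 + 0 + 0 = 3 ≡ 1 (mod 2).
  s_4 = 0 + 1 + 0 + 1 + 0 + 0 + 1 + 0 = 3 ≡ 1 (mod 2).
s = (0, 1, 1, 1)^T — this equals column 7 of H (binary 0111), so error is at position 7.
Correct: flip bit 7 of r = 001101100001100 to get c = 001101000001100.


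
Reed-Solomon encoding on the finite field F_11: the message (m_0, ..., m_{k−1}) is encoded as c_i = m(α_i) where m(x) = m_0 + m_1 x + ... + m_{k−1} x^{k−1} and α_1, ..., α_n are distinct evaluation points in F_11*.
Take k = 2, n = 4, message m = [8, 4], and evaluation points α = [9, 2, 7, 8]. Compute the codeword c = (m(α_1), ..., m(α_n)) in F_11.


c = [0, 5, 3, 7]

Message polynomial: m(x) = 8 + 4·x (mod 11).
For each evaluation point α_i, compute m(α_i) mod 11:
  α_1 = 9: Horner steps 4 → 0, so m(9) = 0.
  α_2 = 2: Horner steps 4 → 5, so m(2) = 5.
  α_3 = 7: Horner steps 4 → 3, so m(7) = 3.
  α_4 = 8: Horner steps 4 → 7, so m(8) = 7.
Codeword c = [0, 5, 3, 7] ∈ F_11^4.


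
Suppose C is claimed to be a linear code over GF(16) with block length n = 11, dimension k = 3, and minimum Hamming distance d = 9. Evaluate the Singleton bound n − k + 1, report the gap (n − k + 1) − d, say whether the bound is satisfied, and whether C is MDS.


Singleton RHS = n − k + 1 = 9, slack = 0, bound satisfied, MDS.

Singleton bound: d ≤ n − k + 1.
Here n = 11, k = 3, so n − k + 1 = 9.
Given d = 9, check d ≤ 9: YES.
Slack = (n − k + 1) − d = 0.
The code is MDS (slack = 0).
Description: the claimed parameters are [11, 3, 9]_16; such a code would be MDS (meets Singleton bound).


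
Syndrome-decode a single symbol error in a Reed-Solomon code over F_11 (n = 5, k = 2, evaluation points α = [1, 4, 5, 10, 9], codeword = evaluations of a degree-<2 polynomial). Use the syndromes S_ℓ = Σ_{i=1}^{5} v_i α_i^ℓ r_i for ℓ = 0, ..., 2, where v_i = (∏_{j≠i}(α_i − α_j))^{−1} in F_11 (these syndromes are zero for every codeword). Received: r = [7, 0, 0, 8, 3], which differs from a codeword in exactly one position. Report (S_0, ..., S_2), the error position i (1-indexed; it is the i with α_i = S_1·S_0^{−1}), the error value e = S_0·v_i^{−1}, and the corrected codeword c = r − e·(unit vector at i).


S = (2, 10, 6), error at position 3, error magnitude e = 6, c = [7, 0, 5, 8, 3].

Step 1: column multipliers v_i = (∏_{j≠i}(α_i − α_j))^{−1} mod 11.
  i = 1 (α = 1): (1−4)(1−5)(1−10)(1−9) = (−3)·(−4)·(−9)·(−8) = 864 ≡ 6, so v_1 = 6^{−1} = 2 (mod 11).
  i = 2 (α = 4): (4−1)(4−5)(4−10)(4−9) = 3·(−1)·(−6)·(−5) = −90 ≡ 9, so v_2 = 9^{−1} = 5 (mod 11).
  i = 3 (α = 5): (5−1)(5−4)(5−10)(5−9) = 4·1·(−5)·(−4) = 80 ≡ 3, so v_3 = 3^{−1} = 4 (mod 11).
  i = 4 (α = 10): (10−1)(10−4)(10−5)(10−9) = 9·6·5·1 = 270 ≡ 6, so v_4 = 6^{−1} = 2 (mod 11).
  i = 5 (α = 9): (9−1)(9−4)(9−5)(9−10) = 8·5·4·(−1) = −160 ≡ 5, so v_5 = 5^{−1} = 9 (mod 11).
  v = [2, 5, 4, 2, 9].
Step 2: syndromes of r = [7, 0, 0, 8, 3] (all sums mod 11).
  S_0 = Σ v_i r_i = 2·7 + 5·0 + 4·0 + 2·8 + 9·3 = 57 ≡ 2.
  S_1 = Σ v_i α_i r_i = 2·1·7 + 5·4·0 + 4·5·0 + 2·10·8 + 9·9·3 = 417 ≡ 10.
  α_i^2 mod 11 = [1, 5, 3, 1, 4].
  S_2 = Σ v_i α_i^2 r_i = 2·1·7 + 5·5·0 + 4·3·0 + 2·1·8 + 9·4·3 = 138 ≡ 6.
  S = (2, 10, 6) ≠ 0, so r is not a codeword (an error is present).
Step 3: locate the error. For a single error e at position i, S_ℓ = v_i·e·α_i^ℓ, so α_err = S_1/S_0.
  S_0^{−1} = 2^{−1} = 6 (mod 11), so α_err = 10·6 = 60 ≡ 5 = α_3. Error position i = 3.
  Consistency check: S_2/S_1 = 6·10 = 60 ≡ 5 = α_err ✓ (single-error assumption holds).
Step 4: error magnitude e = S_0/v_3 = S_0·∏_{j≠3}(α_3 − α_j) = 2·3 = 6 ≡ 6 (mod 11).
Step 5: correct position 3: c_3 = r_3 − e = 0 − 6 ≡ 5 (mod 11). Hence c = [7, 0, 5, 8, 3].
  Check: interpolating c through the α_i gives m(x) = 2 + 5·x (degree < 2) with m(α_i) = c_i for every i, so c is indeed a codeword.


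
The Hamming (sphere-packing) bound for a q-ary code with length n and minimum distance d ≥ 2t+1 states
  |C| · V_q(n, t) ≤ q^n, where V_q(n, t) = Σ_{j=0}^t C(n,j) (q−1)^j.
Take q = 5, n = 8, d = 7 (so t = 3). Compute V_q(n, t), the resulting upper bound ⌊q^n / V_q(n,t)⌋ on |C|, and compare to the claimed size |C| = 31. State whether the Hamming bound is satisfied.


V_q(n, t) = 4065, q^n = 390625, Hamming bound = 96, |C| = 31 ≤ bound (satisfied).

Step 1: Compute V_q(n, t) = Σ_{j=0}^3 C(n, j) (q−1)^j.
  j = 0: C(8,0)·(4)^0 = 1·1 = 1.
  j = 1: C(8,1)·(4)^1 = 8·4 = 32.
  j = 2: C(8,2)·(4)^2 = 28·16 = 448.
  j = 3: C(8,3)·(4)^3 = 56·64 = 3584.
  V_q(n, t) = 1 + 32 + 448 + 3584 = 4065.
Step 2: q^n = 5^8 = 390625.
Step 3: Hamming bound ⌊q^n / V_q(n,t)⌋ = ⌊390625/4065⌋ = 96.
Step 4: Compare |C| = 31 to 96: satisfied.
The claimed |C| lies below the Hamming bound.


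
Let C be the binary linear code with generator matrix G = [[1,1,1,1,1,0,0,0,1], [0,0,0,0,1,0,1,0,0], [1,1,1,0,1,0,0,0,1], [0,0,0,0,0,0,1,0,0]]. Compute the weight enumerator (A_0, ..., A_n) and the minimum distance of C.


Weight distribution: A_0 = 1, A_1 = 3, A_2 = 3, A_3 = 1, A_4 = 1, A_5 = 3, A_6 = 3, A_7 = 1. Minimum distance d = 1.

Enumerate all 2^4 = 16 messages m ∈ F_2^4.
For each, compute codeword c = mG in F_2^9, then tally its weight.
  m = 0000 → c = 000000000, weight = 0.
  m = 1000 → c = 111110001, weight = 6.
  m = 0100 → c = 000010100, weight = 2.
  m = 1100 → c = 111100101, weight = 6.
  m = 0010 → c = 111010001, weight = 5.
  m = 1010 → c = 000100000, weight = 1.
  m = 0110 → c = 111000101, weight = 5.
  m = 1110 → c = 000110100, weight = 3.
  m = 0001 → c = 000000100, weight = 1.
  m = 1001 → c = 111110101, weight = 7.
  m = 0101 → c = 000010000, weight = 1.
  m = 1101 → c = 111100001, weight = 5.
  m = 0011 → c = 111010101, weight = 6.
  m = 1011 → c = 000100100, weight = 2.
  m = 0111 → c = 111000001, weight = 4.
  m = 1111 → c = 000110000, weight = 2.
Tally weights:
  weight 0: 1 codewords.
  weight 1: 3 codewords.
  weight 2: 3 codewords.
  weight 3: 1 codewords.
  weight 4: 1 codewords.
  weight 5: 3 codewords.
  weight 6: 3 codewords.
  weight 7: 1 codewords.
Minimum distance d = smallest w > 0 with A_w > 0 = 1.
Sanity: Σ A_w = 16 = 2^4 = 16 ✓.


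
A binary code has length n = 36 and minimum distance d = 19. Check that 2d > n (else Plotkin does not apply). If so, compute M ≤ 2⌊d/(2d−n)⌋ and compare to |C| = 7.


Plotkin bound M ≤ 18; given |C| = 7 ≤ bound (satisfied).

Check applicability: 2d = 38, n = 36.
2d − n = 2 > 0, so Plotkin applies.
Compute d/(2d−n) = 19/2 ≈ 9.5000.
⌊d/(2d−n)⌋ = 9.
Plotkin bound: M ≤ 2·9 = 18.
Given |C| = 7, check: satisfied.
This |C| is below the Plotkin bound.


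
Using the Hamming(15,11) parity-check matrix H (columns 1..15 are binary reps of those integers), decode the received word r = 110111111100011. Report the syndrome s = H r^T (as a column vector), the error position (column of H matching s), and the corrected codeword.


s = (1, 0, 0, 1)^T, error position = 9, corrected codeword c = 110111110100011

Compute s = H r^T mod 2 one row at a time:
  s_1 = 1 + 1 + 1 + 0 + 0 + 0 + 1 + 1 = 5 ≡ 1 (mod 2).
  s_2 = 1 + 1 + 1 + 1 + 0 + 0 + 1 + 1 = 6 ≡ 0 (mod 2).
  s_3 = 1 + 0 + 1 + 1 + 1 + 0 + 1 + 1 = 6 ≡ 0 (mod 2).
  s_4 = 1 + 0 + 1 + 1 + 1 + 0 + 0 + 1 = 5 ≡ 1 (mod 2).
s = (1, 0, 0, 1)^T — this equals column 9 of H (binary 1001), so error is at position 9.
Correct: flip bit 9 of r = 110111111100011 to get c = 110111110100011.


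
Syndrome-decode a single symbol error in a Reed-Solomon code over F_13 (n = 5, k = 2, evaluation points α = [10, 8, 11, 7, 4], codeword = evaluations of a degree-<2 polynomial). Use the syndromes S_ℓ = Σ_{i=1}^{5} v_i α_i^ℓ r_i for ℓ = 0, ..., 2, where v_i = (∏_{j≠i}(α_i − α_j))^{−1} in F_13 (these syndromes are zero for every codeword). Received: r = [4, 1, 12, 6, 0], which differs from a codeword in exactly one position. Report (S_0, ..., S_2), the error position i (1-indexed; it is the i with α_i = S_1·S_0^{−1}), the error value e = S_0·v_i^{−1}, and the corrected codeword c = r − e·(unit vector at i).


S = (7, 2, 8), error at position 5, error magnitude e = 5, c = [4, 1, 12, 6, 8].

Step 1: column multipliers v_i = (∏_{j≠i}(α_i − α_j))^{−1} mod 13.
  i = 1 (α = 10): (10−8)(10−11)(10−7)(10−4) = 2·(−1)·3·6 = −36 ≡ 3, so v_1 = 3^{−1} = 9 (mod 13).
  i = 2 (α = 8): (8−10)(8−11)(8−7)(8−4) = (−2)·(−3)·1·4 = 24 ≡ 11, so v_2 = 11^{−1} = 6 (mod 13).
  i = 3 (α = 11): (11−10)(11−8)(11−7)(11−4) = 1·3·4·7 = 84 ≡ 6, so v_3 = 6^{−1} = 11 (mod 13).
  i = 4 (α = 7): (7−10)(7−8)(7−11)(7−4) = (−3)·(−1)·(−4)·3 = −36 ≡ 3, so v_4 = 3^{−1} = 9 (mod 13).
  i = 5 (α = 4): (4−10)(4−8)(4−11)(4−7) = (−6)·(−4)·(−7)·(−3) = 504 ≡ 10, so v_5 = 10^{−1} = 4 (mod 13).
  v = [9, 6, 11, 9, 4].
Step 2: syndromes of r = [4, 1, 12, 6, 0] (all sums mod 13).
  S_0 = Σ v_i r_i = 9·4 + 6·1 + 11·12 + 9·6 + 4·0 = 228 ≡ 7.
  S_1 = Σ v_i α_i r_i = 9·10·4 + 6·8·1 + 11·11·12 + 9·7·6 + 4·4·0 = 2238 ≡ 2.
  α_i^2 mod 13 = [9, 12, 4, 10, 3].
  S_2 = Σ v_i α_i^2 r_i = 9·9·4 + 6·12·1 + 11·4·12 + 9·10·6 + 4·3·0 = 1464 ≡ 8.
  S = (7, 2, 8) ≠ 0, so r is not a codeword (an error is present).
Step 3: locate the error. For a single error e at position i, S_ℓ = v_i·e·α_i^ℓ, so α_err = S_1/S_0.
  S_0^{−1} = 7^{−1} = 2 (mod 13), so α_err = 2·2 = 4 ≡ 4 = α_5. Error position i = 5.
  Consistency check: S_2/S_1 = 8·7 = 56 ≡ 4 = α_err ✓ (single-error assumption holds).
Step 4: error magnitude e = S_0/v_5 = S_0·∏_{j≠5}(α_5 − α_j) = 7·10 = 70 ≡ 5 (mod 13).
Step 5: correct position 5: c_5 = r_5 − e = 0 − 5 ≡ 8 (mod 13). Hence c = [4, 1, 12, 6, 8].
  Check: interpolating c through the α_i gives m(x) = 2 + 8·x (degree < 2) with m(α_i) = c_i for every i, so c is indeed a codeword.


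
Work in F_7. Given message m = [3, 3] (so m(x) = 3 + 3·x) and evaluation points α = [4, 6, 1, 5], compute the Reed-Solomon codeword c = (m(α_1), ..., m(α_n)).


c = [1, 0, 6, 4]

Message polynomial: m(x) = 3 + 3·x (mod 7).
For each evaluation point α_i, compute m(α_i) mod 7:
  α_1 = 4: Horner steps 3 → 1, so m(4) = 1.
  α_2 = 6: Horner steps 3 → 0, so m(6) = 0.
  α_3 = 1: Horner steps 3 → 6, so m(1) = 6.
  α_4 = 5: Horner steps 3 → 4, so m(5) = 4.
Codeword c = [1, 0, 6, 4] ∈ F_7^4.


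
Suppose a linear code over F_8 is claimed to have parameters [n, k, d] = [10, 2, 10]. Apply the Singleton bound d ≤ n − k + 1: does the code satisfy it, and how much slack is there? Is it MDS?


Singleton RHS = n − k + 1 = 9, slack = -1, bound violated (no such code; not MDS).

Singleton bound: d ≤ n − k + 1.
Here n = 10, k = 2, so n − k + 1 = 9.
Given d = 10, check d ≤ 9: NO.
Slack = (n − k + 1) − d = -1.
The slack is negative: d = 10 exceeds n − k + 1 = 9 by 1, so the Singleton bound is violated and no linear [10, 2, 10]_8 code can exist. In particular it is not MDS (MDS requires d = n − k + 1 exactly).
Description: the claimed parameters are [10, 2, 10]_8; such a code would be impossible (violates the Singleton bound).


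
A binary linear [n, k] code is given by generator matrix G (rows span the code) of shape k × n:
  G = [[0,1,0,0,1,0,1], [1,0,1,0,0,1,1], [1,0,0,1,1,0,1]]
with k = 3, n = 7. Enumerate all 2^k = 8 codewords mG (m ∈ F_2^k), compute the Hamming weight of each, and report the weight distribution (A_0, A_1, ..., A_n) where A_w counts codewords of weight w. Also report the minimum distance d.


Weight distribution: A_0 = 1, A_3 = 2, A_4 = 3, A_5 = 2. Minimum distance d = 3.

Enumerate all 2^3 = 8 messages m ∈ F_2^3.
For each, compute codeword c = mG in F_2^7, then tally its weight.
  m = 000 → c = 0000000, weight = 0.
  m = 100 → c = 0100101, weight = 3.
  m = 010 → c = 1010011, weight = 4.
  m = 110 → c = 1110110, weight = 5.
  m = 001 → c = 1001101, weight = 4.
  m = 101 → c = 1101000, weight = 3.
  m = 011 → c = 0011110, weight = 4.
  m = 111 → c = 0111011, weight = 5.
Tally weights:
  weight 0: 1 codewords.
  weight 3: 2 codewords.
  weight 4: 3 codewords.
  weight 5: 2 codewords.
Minimum distance d = smallest w > 0 with A_w > 0 = 3.
Sanity: Σ A_w = 8 = 2^3 = 8 ✓.


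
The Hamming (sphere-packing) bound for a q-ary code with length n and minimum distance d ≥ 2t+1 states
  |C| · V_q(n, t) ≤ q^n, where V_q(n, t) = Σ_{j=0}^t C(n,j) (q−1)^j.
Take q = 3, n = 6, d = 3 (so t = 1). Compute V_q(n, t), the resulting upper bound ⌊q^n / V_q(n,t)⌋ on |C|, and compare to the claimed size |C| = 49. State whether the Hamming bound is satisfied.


V_q(n, t) = 13, q^n = 729, Hamming bound = 56, |C| = 49 ≤ bound (satisfied).

Step 1: Compute V_q(n, t) = Σ_{j=0}^1 C(n, j) (q−1)^j.
  j = 0: C(6,0)·(2)^0 = 1·1 = 1.
  j = 1: C(6,1)·(2)^1 = 6·2 = 12.
  V_q(n, t) = 1 + 12 = 13.
Step 2: q^n = 3^6 = 729.
Step 3: Hamming bound ⌊q^n / V_q(n,t)⌋ = ⌊729/13⌋ = 56.
Step 4: Compare |C| = 49 to 56: satisfied.
The claimed |C| lies below the Hamming bound.


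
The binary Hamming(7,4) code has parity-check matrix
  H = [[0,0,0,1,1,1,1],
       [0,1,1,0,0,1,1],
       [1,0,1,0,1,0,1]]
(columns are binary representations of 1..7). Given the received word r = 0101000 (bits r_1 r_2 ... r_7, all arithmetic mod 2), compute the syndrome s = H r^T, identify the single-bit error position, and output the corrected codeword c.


s = (1, 1, 0)^T, error position = 6, corrected codeword c = 0101010

Compute s = H r^T mod 2 one row at a time:
  s_1 = 1 + 0 + 0 + 0 = 1 ≡ 1 (mod 2).
  s_2 = 1 + 0 + 0 + 0 = 1 ≡ 1 (mod 2).
  s_3 = 0 + 0 + 0 + 0 = 0 ≡ 0 (mod 2).
s = (1, 1, 0)^T — this equals column 6 of H (binary 110), so error is at position 6.
Correct: flip bit 6 of r = 0101000 to get c = 0101010.


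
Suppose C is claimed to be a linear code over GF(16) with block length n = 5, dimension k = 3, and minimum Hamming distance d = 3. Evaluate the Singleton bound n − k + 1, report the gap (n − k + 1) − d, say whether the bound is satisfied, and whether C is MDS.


Singleton RHS = n − k + 1 = 3, slack = 0, bound satisfied, MDS.

Singleton bound: d ≤ n − k + 1.
Here n = 5, k = 3, so n − k + 1 = 3.
Given d = 3, check d ≤ 3: YES.
Slack = (n − k + 1) − d = 0.
The code is MDS (slack = 0).
Description: the claimed parameters are [5, 3, 3]_16; such a code would be MDS (meets Singleton bound).


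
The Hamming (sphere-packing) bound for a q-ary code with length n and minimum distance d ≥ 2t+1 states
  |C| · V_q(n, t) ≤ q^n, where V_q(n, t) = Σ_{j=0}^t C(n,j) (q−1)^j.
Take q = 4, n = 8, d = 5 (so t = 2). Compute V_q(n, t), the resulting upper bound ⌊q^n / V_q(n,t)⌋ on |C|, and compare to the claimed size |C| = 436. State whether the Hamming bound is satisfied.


V_q(n, t) = 277, q^n = 65536, Hamming bound = 236, |C| = 436 > bound (violated).

Step 1: Compute V_q(n, t) = Σ_{j=0}^2 C(n, j) (q−1)^j.
  j = 0: C(8,0)·(3)^0 = 1·1 = 1.
  j = 1: C(8,1)·(3)^1 = 8·3 = 24.
  j = 2: C(8,2)·(3)^2 = 28·9 = 252.
  V_q(n, t) = 1 + 24 + 252 = 277.
Step 2: q^n = 4^8 = 65536.
Step 3: Hamming bound ⌊q^n / V_q(n,t)⌋ = ⌊65536/277⌋ = 236.
Step 4: Compare |C| = 436 to 236: violated.
The claimed |C| lies above the Hamming bound, so no 4-ary code of length 8 with d ≥ 5 can have 436 codewords.


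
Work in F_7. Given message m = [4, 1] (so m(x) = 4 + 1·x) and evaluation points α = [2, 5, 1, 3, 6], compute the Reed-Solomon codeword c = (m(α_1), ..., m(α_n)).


c = [6, 2, 5, 0, 3]

Message polynomial: m(x) = 4 + 1·x (mod 7).
For each evaluation point α_i, compute m(α_i) mod 7:
  α_1 = 2: Horner steps 1 → 6, so m(2) = 6.
  α_2 = 5: Horner steps 1 → 2, so m(5) = 2.
  α_3 = 1: Horner steps 1 → 5, so m(1) = 5.
  α_4 = 3: Horner steps 1 → 0, so m(3) = 0.
  α_5 = 6: Horner steps 1 → 3, so m(6) = 3.
Codeword c = [6, 2, 5, 0, 3] ∈ F_7^5.


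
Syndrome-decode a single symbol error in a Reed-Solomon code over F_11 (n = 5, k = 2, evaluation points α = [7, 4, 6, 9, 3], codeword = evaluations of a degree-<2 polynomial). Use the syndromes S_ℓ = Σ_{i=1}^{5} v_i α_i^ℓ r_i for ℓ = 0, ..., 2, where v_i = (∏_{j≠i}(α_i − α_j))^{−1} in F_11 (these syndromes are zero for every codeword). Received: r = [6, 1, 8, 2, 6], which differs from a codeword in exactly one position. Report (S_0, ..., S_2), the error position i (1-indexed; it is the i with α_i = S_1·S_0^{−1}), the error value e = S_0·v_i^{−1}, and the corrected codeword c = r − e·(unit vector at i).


S = (6, 7, 10), error at position 5, error magnitude e = 3, c = [6, 1, 8, 2, 3].

Step 1: column multipliers v_i = (∏_{j≠i}(α_i − α_j))^{−1} mod 11.
  i = 1 (α = 7): (7−4)(7−6)(7−9)(7−3) = 3·1·(−2)·4 = −24 ≡ 9, so v_1 = 9^{−1} = 5 (mod 11).
  i = 2 (α = 4): (4−7)(4−6)(4−9)(4−3) = (−3)·(−2)·(−5)·1 = −30 ≡ 3, so v_2 = 3^{−1} = 4 (mod 11).
  i = 3 (α = 6): (6−7)(6−4)(6−9)(6−3) = (−1)·2·(−3)·3 = 18 ≡ 7, so v_3 = 7^{−1} = 8 (mod 11).
  i = 4 (α = 9): (9−7)(9−4)(9−6)(9−3) = 2·5·3·6 = 180 ≡ 4, so v_4 = 4^{−1} = 3 (mod 11).
  i = 5 (α = 3): (3−7)(3−4)(3−6)(3−9) = (−4)·(−1)·(−3)·(−6) = 72 ≡ 6, so v_5 = 6^{−1} = 2 (mod 11).
  v = [5, 4, 8, 3, 2].
Step 2: syndromes of r = [6, 1, 8, 2, 6] (all sums mod 11).
  S_0 = Σ v_i r_i = 5·6 + 4·1 + 8·8 + 3·2 + 2·6 = 116 ≡ 6.
  S_1 = Σ v_i α_i r_i = 5·7·6 + 4·4·1 + 8·6·8 + 3·9·2 + 2·3·6 = 700 ≡ 7.
  α_i^2 mod 11 = [5, 5, 3, 4, 9].
  S_2 = Σ v_i α_i^2 r_i = 5·5·6 + 4·5·1 + 8·3·8 + 3·4·2 + 2·9·6 = 494 ≡ 10.
  S = (6, 7, 10) ≠ 0, so r is not a codeword (an error is present).
Step 3: locate the error. For a single error e at position i, S_ℓ = v_i·e·α_i^ℓ, so α_err = S_1/S_0.
  S_0^{−1} = 6^{−1} = 2 (mod 11), so α_err = 7·2 = 14 ≡ 3 = α_5. Error position i = 5.
  Consistency check: S_2/S_1 = 10·8 = 80 ≡ 3 = α_err ✓ (single-error assumption holds).
Step 4: error magnitude e = S_0/v_5 = S_0·∏_{j≠5}(α_5 − α_j) = 6·6 = 36 ≡ 3 (mod 11).
Step 5: correct position 5: c_5 = r_5 − e = 6 − 3 ≡ 3 (mod 11). Hence c = [6, 1, 8, 2, 3].
  Check: interpolating c through the α_i gives m(x) = 9 + 9·x (degree < 2) with m(α_i) = c_i for every i, so c is indeed a codeword.


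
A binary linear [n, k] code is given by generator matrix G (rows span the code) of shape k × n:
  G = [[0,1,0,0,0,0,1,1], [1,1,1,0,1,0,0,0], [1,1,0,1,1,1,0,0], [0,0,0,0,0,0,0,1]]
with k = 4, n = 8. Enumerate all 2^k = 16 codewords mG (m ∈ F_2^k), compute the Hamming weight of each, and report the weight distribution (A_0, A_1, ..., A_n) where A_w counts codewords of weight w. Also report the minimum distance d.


Weight distribution: A_0 = 1, A_1 = 1, A_2 = 1, A_3 = 2, A_4 = 3, A_5 = 5, A_6 = 3. Minimum distance d = 1.

Enumerate all 2^4 = 16 messages m ∈ F_2^4.
For each, compute codeword c = mG in F_2^8, then tally its weight.
  m = 0000 → c = 00000000, weight = 0.
  m = 1000 → c = 01000011, weight = 3.
  m = 0100 → c = 11101000, weight = 4.
  m = 1100 → c = 10101011, weight = 5.
  m = 0010 → c = 11011100, weight = 5.
  m = 1010 → c = 10011111, weight = 6.
  m = 0110 → c = 00110100, weight = 3.
  m = 1110 → c = 01110111, weight = 6.
  m = 0001 → c = 00000001, weight = 1.
  m = 1001 → c = 01000010, weight = 2.
  m = 0101 → c = 11101001, weight = 5.
  m = 1101 → c = 10101010, weight = 4.
  m = 0011 → c = 11011101, weight = 6.
  m = 1011 → c = 10011110, weight = 5.
  m = 0111 → c = 00110101, weight = 4.
  m = 1111 → c = 01110110, weight = 5.
Tally weights:
  weight 0: 1 codewords.
  weight 1: 1 codewords.
  weight 2: 1 codewords.
  weight 3: 2 codewords.
  weight 4: 3 codewords.
  weight 5: 5 codewords.
  weight 6: 3 codewords.
Minimum distance d = smallest w > 0 with A_w > 0 = 1.
Sanity: Σ A_w = 16 = 2^4 = 16 ✓.


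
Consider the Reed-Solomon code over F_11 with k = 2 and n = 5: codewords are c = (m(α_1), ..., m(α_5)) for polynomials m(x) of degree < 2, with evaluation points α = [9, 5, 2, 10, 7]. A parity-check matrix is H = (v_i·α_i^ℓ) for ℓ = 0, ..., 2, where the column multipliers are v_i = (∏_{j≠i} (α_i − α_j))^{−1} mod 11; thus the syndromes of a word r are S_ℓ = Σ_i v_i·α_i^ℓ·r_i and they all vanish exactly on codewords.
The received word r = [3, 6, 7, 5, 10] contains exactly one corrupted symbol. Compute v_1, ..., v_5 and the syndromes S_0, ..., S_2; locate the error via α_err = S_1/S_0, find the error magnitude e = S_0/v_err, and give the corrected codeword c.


S = (10, 9, 7), error at position 3, error magnitude e = 7, c = [3, 6, 0, 5, 10].

Step 1: column multipliers v_i = (∏_{j≠i}(α_i − α_j))^{−1} mod 11.
  i = 1 (α = 9): (9−5)(9−2)(9−10)(9−7) = 4·7·(−1)·2 = −56 ≡ 10, so v_1 = 10^{−1} = 10 (mod 11).
  i = 2 (α = 5): (5−9)(5−2)(5−10)(5−7) = (−4)·3·(−5)·(−2) = −120 ≡ 1, so v_2 = 1^{−1} = 1 (mod 11).
  i = 3 (α = 2): (2−9)(2−5)(2−10)(2−7) = (−7)·(−3)·(−8)·(−5) = 840 ≡ 4, so v_3 = 4^{−1} = 3 (mod 11).
  i = 4 (α = 10): (10−9)(10−5)(10−2)(10−7) = 1·5·8·3 = 120 ≡ 10, so v_4 = 10^{−1} = 10 (mod 11).
  i = 5 (α = 7): (7−9)(7−5)(7−2)(7−10) = (−2)·2·5·(−3) = 60 ≡ 5, so v_5 = 5^{−1} = 9 (mod 11).
  v = [10, 1, 3, 10, 9].
Step 2: syndromes of r = [3, 6, 7, 5, 10] (all sums mod 11).
  S_0 = Σ v_i r_i = 10·3 + 1·6 + 3·7 + 10·5 + 9·10 = 197 ≡ 10.
  S_1 = Σ v_i α_i r_i = 10·9·3 + 1·5·6 + 3·2·7 + 10·10·5 + 9·7·10 = 1472 ≡ 9.
  α_i^2 mod 11 = [4, 3, 4, 1, 5].
  S_2 = Σ v_i α_i^2 r_i = 10·4·3 + 1·3·6 + 3·4·7 + 10·1·5 + 9·5·10 = 722 ≡ 7.
  S = (10, 9, 7) ≠ 0, so r is not a codeword (an error is present).
Step 3: locate the error. For a single error e at position i, S_ℓ = v_i·e·α_i^ℓ, so α_err = S_1/S_0.
  S_0^{−1} = 10^{−1} = 10 (mod 11), so α_err = 9·10 = 90 ≡ 2 = α_3. Error position i = 3.
  Consistency check: S_2/S_1 = 7·5 = 35 ≡ 2 = α_err ✓ (single-error assumption holds).
Step 4: error magnitude e = S_0/v_3 = S_0·∏_{j≠3}(α_3 − α_j) = 10·4 = 40 ≡ 7 (mod 11).
Step 5: correct position 3: c_3 = r_3 − e = 7 − 7 ≡ 0 (mod 11). Hence c = [3, 6, 0, 5, 10].
  Check: interpolating c through the α_i gives m(x) = 7 + 2·x (degree < 2) with m(α_i) = c_i for every i, so c is indeed a codeword.


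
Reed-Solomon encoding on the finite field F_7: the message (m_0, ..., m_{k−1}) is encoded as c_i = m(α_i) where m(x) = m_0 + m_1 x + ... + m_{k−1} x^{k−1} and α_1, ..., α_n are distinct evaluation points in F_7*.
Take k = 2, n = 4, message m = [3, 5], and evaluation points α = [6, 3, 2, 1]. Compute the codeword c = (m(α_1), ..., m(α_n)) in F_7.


c = [5, 4, 6, 1]

Message polynomial: m(x) = 3 + 5·x (mod 7).
For each evaluation point α_i, compute m(α_i) mod 7:
  α_1 = 6: Horner steps 5 → 5, so m(6) = 5.
  α_2 = 3: Horner steps 5 → 4, so m(3) = 4.
  α_3 = 2: Horner steps 5 → 6, so m(2) = 6.
  α_4 = 1: Horner steps 5 → 1, so m(1) = 1.
Codeword c = [5, 4, 6, 1] ∈ F_7^4.


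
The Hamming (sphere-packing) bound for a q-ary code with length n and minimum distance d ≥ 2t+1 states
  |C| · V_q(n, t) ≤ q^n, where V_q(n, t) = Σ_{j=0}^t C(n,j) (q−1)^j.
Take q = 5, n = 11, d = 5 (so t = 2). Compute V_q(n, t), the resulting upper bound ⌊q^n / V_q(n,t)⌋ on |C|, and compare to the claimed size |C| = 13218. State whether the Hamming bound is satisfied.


V_q(n, t) = 925, q^n = 48828125, Hamming bound = 52787, |C| = 13218 ≤ bound (satisfied).

Step 1: Compute V_q(n, t) = Σ_{j=0}^2 C(n, j) (q−1)^j.
  j = 0: C(11,0)·(4)^0 = 1·1 = 1.
  j = 1: C(11,1)·(4)^1 = 11·4 = 44.
  j = 2: C(11,2)·(4)^2 = 55·16 = 880.
  V_q(n, t) = 1 + 44 + 880 = 925.
Step 2: q^n = 5^11 = 48828125.
Step 3: Hamming bound ⌊q^n / V_q(n,t)⌋ = ⌊48828125/925⌋ = 52787.
Step 4: Compare |C| = 13218 to 52787: satisfied.
The claimed |C| lies below the Hamming bound.


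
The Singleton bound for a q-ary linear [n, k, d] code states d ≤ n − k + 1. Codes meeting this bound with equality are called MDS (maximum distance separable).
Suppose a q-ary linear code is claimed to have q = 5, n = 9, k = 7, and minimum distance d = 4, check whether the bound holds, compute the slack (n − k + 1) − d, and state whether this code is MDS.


Singleton RHS = n − k + 1 = 3, slack = -1, bound violated (no such code; not MDS).

Singleton bound: d ≤ n − k + 1.
Here n = 9, k = 7, so n − k + 1 = 3.
Given d = 4, check d ≤ 3: NO.
Slack = (n − k + 1) − d = -1.
The slack is negative: d = 4 exceeds n − k + 1 = 3 by 1, so the Singleton bound is violated and no linear [9, 7, 4]_5 code can exist. In particular it is not MDS (MDS requires d = n − k + 1 exactly).
Description: the claimed parameters are [9, 7, 4]_5; such a code would be impossible (violates the Singleton bound).


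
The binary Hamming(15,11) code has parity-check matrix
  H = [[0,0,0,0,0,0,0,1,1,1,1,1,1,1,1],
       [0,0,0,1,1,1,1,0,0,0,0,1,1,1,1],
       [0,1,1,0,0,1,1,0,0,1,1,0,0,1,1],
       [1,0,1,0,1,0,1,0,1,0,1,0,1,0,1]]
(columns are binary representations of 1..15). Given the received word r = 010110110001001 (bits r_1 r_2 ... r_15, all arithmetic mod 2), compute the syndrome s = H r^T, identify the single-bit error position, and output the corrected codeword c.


s = (1, 1, 1, 1)^T, error position = 15, corrected codeword c = 010110110001000

Compute s = H r^T mod 2 one row at a time:
  s_1 = 1 + 0 + 0 + 0 + 1 + 0 + 0 + 1 = 3 ≡ 1 (mod 2).
  s_2 = 1 + 1 + 0 + 1 + 1 + 0 + 0 + 1 = 5 ≡ 1 (mod 2).
  s_3 = 1 + 0 + 0 + 1 + 0 + 0 + 0 + 1 = 3 ≡ 1 (mod 2).
  s_4 = 0 + 0 + 1 + 1 + 0 + 0 + 0 + 1 = 3 ≡ 1 (mod 2).
s = (1, 1, 1, 1)^T — this equals column 15 of H (binary 1111), so error is at position 15.
Correct: flip bit 15 of r = 010110110001001 to get c = 010110110001000.


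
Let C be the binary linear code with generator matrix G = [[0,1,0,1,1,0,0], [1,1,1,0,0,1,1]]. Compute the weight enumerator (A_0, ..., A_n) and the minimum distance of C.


Weight distribution: A_0 = 1, A_3 = 1, A_5 = 1, A_6 = 1. Minimum distance d = 3.

Enumerate all 2^2 = 4 messages m ∈ F_2^2.
For each, compute codeword c = mG in F_2^7, then tally its weight.
  m = 00 → c = 0000000, weight = 0.
  m = 10 → c = 0101100, weight = 3.
  m = 01 → c = 1110011, weight = 5.
  m = 11 → c = 1011111, weight = 6.
Tally weights:
  weight 0: 1 codewords.
  weight 3: 1 codewords.
  weight 5: 1 codewords.
  weight 6: 1 codewords.
Minimum distance d = smallest w > 0 with A_w > 0 = 3.
Sanity: Σ A_w = 4 = 2^2 = 4 ✓.


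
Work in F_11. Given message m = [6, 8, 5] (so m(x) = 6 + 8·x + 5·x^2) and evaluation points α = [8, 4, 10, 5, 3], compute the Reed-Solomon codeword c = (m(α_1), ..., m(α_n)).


c = [5, 8, 3, 6, 9]

Message polynomial: m(x) = 6 + 8·x + 5·x^2 (mod 11).
For each evaluation point α_i, compute m(α_i) mod 11:
  α_1 = 8: Horner steps 5 → 4 → 5, so m(8) = 5.
  α_2 = 4: Horner steps 5 → 6 → 8, so m(4) = 8.
  α_3 = 10: Horner steps 5 → 3 → 3, so m(10) = 3.
  α_4 = 5: Horner steps 5 → 0 → 6, so m(5) = 6.
  α_5 = 3: Horner steps 5 → 1 → 9, so m(3) = 9.
Codeword c = [5, 8, 3, 6, 9] ∈ F_11^5.


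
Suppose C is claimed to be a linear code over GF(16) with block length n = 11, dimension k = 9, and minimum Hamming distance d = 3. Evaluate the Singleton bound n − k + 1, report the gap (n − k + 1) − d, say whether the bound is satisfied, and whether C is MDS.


Singleton RHS = n − k + 1 = 3, slack = 0, bound satisfied, MDS.

Singleton bound: d ≤ n − k + 1.
Here n = 11, k = 9, so n − k + 1 = 3.
Given d = 3, check d ≤ 3: YES.
Slack = (n − k + 1) − d = 0.
The code is MDS (slack = 0).
Description: the claimed parameters are [11, 9, 3]_16; such a code would be MDS (meets Singleton bound).


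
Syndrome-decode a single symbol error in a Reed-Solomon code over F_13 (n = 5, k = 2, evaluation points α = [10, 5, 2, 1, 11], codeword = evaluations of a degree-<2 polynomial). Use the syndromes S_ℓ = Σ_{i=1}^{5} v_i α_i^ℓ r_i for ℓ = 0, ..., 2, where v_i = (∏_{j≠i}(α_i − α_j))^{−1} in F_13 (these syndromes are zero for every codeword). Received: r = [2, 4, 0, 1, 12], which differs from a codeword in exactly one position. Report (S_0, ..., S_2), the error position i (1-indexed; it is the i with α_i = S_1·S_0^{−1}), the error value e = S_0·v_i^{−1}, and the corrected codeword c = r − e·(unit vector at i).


S = (7, 7, 7), error at position 4, error magnitude e = 11, c = [2, 4, 0, 3, 12].

Step 1: column multipliers v_i = (∏_{j≠i}(α_i − α_j))^{−1} mod 13.
  i = 1 (α = 10): (10−5)(10−2)(10−1)(10−11) = 5·8·9·(−1) = −360 ≡ 4, so v_1 = 4^{−1} = 10 (mod 13).
  i = 2 (α = 5): (5−10)(5−2)(5−1)(5−11) = (−5)·3·4·(−6) = 360 ≡ 9, so v_2 = 9^{−1} = 3 (mod 13).
  i = 3 (α = 2): (2−10)(2−5)(2−1)(2−11) = (−8)·(−3)·1·(−9) = −216 ≡ 5, so v_3 = 5^{−1} = 8 (mod 13).
  i = 4 (α = 1): (1−10)(1−5)(1−2)(1−11) = (−9)·(−4)·(−1)·(−10) = 360 ≡ 9, so v_4 = 9^{−1} = 3 (mod 13).
  i = 5 (α = 11): (11−10)(11−5)(11−2)(11−1) = 1·6·9·10 = 540 ≡ 7, so v_5 = 7^{−1} = 2 (mod 13).
  v = [10, 3, 8, 3, 2].
Step 2: syndromes of r = [2, 4, 0, 1, 12] (all sums mod 13).
  S_0 = Σ v_i r_i = 10·2 + 3·4 + 8·0 + 3·1 + 2·12 = 59 ≡ 7.
  S_1 = Σ v_i α_i r_i = 10·10·2 + 3·5·4 + 8·2·0 + 3·1·1 + 2·11·12 = 527 ≡ 7.
  α_i^2 mod 13 = [9, 12, 4, 1, 4].
  S_2 = Σ v_i α_i^2 r_i = 10·9·2 + 3·12·4 + 8·4·0 + 3·1·1 + 2·4·12 = 423 ≡ 7.
  S = (7, 7, 7) ≠ 0, so r is not a codeword (an error is present).
Step 3: locate the error. For a single error e at position i, S_ℓ = v_i·e·α_i^ℓ, so α_err = S_1/S_0.
  S_0^{−1} = 7^{−1} = 2 (mod 13), so α_err = 7·2 = 14 ≡ 1 = α_4. Error position i = 4.
  Consistency check: S_2/S_1 = 7·2 = 14 ≡ 1 = α_err ✓ (single-error assumption holds).
Step 4: error magnitude e = S_0/v_4 = S_0·∏_{j≠4}(α_4 − α_j) = 7·9 = 63 ≡ 11 (mod 13).
Step 5: correct position 4: c_4 = r_4 − e = 1 − 11 ≡ 3 (mod 13). Hence c = [2, 4, 0, 3, 12].
  Check: interpolating c through the α_i gives m(x) = 6 + 10·x (degree < 2) with m(α_i) = c_i for every i, so c is indeed a codeword.


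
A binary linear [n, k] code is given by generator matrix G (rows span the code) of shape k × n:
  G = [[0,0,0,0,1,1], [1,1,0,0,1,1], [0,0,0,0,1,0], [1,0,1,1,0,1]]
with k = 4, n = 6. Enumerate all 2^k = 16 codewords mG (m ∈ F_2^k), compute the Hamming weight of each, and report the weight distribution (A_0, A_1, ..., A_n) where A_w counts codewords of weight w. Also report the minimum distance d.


Weight distribution: A_0 = 1, A_1 = 2, A_2 = 2, A_3 = 4, A_4 = 5, A_5 = 2. Minimum distance d = 1.

Enumerate all 2^4 = 16 messages m ∈ F_2^4.
For each, compute codeword c = mG in F_2^6, then tally its weight.
  m = 0000 → c = 000000, weight = 0.
  m = 1000 → c = 000011, weight = 2.
  m = 0100 → c = 110011, weight = 4.
  m = 1100 → c = 110000, weight = 2.
  m = 0010 → c = 000010, weight = 1.
  m = 1010 → c = 000001, weight = 1.
  m = 0110 → c = 110001, weight = 3.
  m = 1110 → c = 110010, weight = 3.
  m = 0001 → c = 101101, weight = 4.
  m = 1001 → c = 101110, weight = 4.
  m = 0101 → c = 011110, weight = 4.
  m = 1101 → c = 011101, weight = 4.
  m = 0011 → c = 101111, weight = 5.
  m = 1011 → c = 101100, weight = 3.
  m = 0111 → c = 011100, weight = 3.
  m = 1111 → c = 011111, weight = 5.
Tally weights:
  weight 0: 1 codewords.
  weight 1: 2 codewords.
  weight 2: 2 codewords.
  weight 3: 4 codewords.
  weight 4: 5 codewords.
  weight 5: 2 codewords.
Minimum distance d = smallest w > 0 with A_w > 0 = 1.
Sanity: Σ A_w = 16 = 2^4 = 16 ✓.


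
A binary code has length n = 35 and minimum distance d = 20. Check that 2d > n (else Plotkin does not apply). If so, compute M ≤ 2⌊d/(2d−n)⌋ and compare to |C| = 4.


Plotkin bound M ≤ 8; given |C| = 4 ≤ bound (satisfied).

Check applicability: 2d = 40, n = 35.
2d − n = 5 > 0, so Plotkin applies.
Compute d/(2d−n) = 20/5 ≈ 4.0000.
⌊d/(2d−n)⌋ = 4.
Plotkin bound: M ≤ 2·4 = 8.
Given |C| = 4, check: satisfied.
This |C| is below the Plotkin bound.


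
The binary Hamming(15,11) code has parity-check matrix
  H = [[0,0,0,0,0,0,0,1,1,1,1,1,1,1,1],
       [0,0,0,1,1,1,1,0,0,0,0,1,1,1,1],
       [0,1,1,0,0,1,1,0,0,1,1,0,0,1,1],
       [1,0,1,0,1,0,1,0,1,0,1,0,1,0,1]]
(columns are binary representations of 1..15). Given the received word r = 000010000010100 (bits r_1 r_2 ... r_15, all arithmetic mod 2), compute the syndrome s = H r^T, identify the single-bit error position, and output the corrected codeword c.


s = (0, 0, 1, 1)^T, error position = 3, corrected codeword c = 001010000010100

Compute s = H r^T mod 2 one row at a time:
  s_1 = 0 + 0 + 0 + 1 + 0 + 1 + 0 + 0 = 2 ≡ 0 (mod 2).
  s_2 = 0 + 1 + 0 + 0 + 0 + 1 + 0 + 0 = 2 ≡ 0 (mod 2).
  s_3 = 0 + 0 + 0 + 0 + 0 + 1 + 0 + 0 = 1 ≡ 1 (mod 2).
  s_4 = 0 + 0 + 1 + 0 + 0 + 1 + 1 + 0 = 3 ≡ 1 (mod 2).
s = (0, 0, 1, 1)^T — this equals column 3 of H (binary 0011), so error is at position 3.
Correct: flip bit 3 of r = 000010000010100 to get c = 001010000010100.
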